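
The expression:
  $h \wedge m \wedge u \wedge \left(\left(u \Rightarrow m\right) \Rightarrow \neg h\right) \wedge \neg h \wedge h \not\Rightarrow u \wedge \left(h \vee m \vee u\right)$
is never true.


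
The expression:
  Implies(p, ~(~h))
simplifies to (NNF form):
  h | ~p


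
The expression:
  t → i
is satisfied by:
  {i: True, t: False}
  {t: False, i: False}
  {t: True, i: True}


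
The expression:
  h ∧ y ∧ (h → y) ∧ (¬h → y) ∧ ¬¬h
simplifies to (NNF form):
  h ∧ y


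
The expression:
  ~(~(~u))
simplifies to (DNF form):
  ~u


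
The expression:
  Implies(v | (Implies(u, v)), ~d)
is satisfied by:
  {u: True, v: False, d: False}
  {v: False, d: False, u: False}
  {u: True, v: True, d: False}
  {v: True, u: False, d: False}
  {d: True, u: True, v: False}


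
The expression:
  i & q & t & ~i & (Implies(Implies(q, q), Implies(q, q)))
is never true.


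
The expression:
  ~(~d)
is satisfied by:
  {d: True}


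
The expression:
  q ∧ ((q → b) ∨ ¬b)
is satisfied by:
  {q: True}


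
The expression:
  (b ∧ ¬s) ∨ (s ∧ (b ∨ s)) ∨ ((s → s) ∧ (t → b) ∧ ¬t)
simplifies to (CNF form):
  b ∨ s ∨ ¬t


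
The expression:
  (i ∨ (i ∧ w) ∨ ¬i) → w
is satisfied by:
  {w: True}


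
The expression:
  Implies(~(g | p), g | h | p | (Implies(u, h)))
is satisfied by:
  {p: True, g: True, h: True, u: False}
  {p: True, g: True, u: False, h: False}
  {p: True, h: True, u: False, g: False}
  {p: True, u: False, h: False, g: False}
  {g: True, h: True, u: False, p: False}
  {g: True, u: False, h: False, p: False}
  {h: True, g: False, u: False, p: False}
  {g: False, u: False, h: False, p: False}
  {g: True, p: True, u: True, h: True}
  {g: True, p: True, u: True, h: False}
  {p: True, u: True, h: True, g: False}
  {p: True, u: True, g: False, h: False}
  {h: True, u: True, g: True, p: False}
  {u: True, g: True, p: False, h: False}
  {u: True, h: True, p: False, g: False}


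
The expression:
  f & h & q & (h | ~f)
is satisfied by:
  {h: True, f: True, q: True}


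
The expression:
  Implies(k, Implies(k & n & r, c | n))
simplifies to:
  True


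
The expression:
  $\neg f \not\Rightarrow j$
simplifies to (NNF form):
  $\neg f \wedge \neg j$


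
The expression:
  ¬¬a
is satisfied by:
  {a: True}


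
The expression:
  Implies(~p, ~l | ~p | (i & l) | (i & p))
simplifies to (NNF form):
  True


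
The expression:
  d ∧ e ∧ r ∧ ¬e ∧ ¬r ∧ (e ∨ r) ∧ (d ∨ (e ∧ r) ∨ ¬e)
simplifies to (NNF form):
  False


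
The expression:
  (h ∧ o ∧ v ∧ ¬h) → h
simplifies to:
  True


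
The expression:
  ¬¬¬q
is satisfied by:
  {q: False}


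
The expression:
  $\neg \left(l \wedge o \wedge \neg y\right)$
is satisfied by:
  {y: True, l: False, o: False}
  {l: False, o: False, y: False}
  {y: True, o: True, l: False}
  {o: True, l: False, y: False}
  {y: True, l: True, o: False}
  {l: True, y: False, o: False}
  {y: True, o: True, l: True}


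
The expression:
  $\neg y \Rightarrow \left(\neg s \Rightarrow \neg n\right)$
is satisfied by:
  {y: True, s: True, n: False}
  {y: True, s: False, n: False}
  {s: True, y: False, n: False}
  {y: False, s: False, n: False}
  {y: True, n: True, s: True}
  {y: True, n: True, s: False}
  {n: True, s: True, y: False}


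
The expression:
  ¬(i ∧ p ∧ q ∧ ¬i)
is always true.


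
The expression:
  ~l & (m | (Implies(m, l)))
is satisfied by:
  {l: False}


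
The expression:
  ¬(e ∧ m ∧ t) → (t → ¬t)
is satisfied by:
  {e: True, m: True, t: False}
  {e: True, m: False, t: False}
  {m: True, e: False, t: False}
  {e: False, m: False, t: False}
  {t: True, e: True, m: True}


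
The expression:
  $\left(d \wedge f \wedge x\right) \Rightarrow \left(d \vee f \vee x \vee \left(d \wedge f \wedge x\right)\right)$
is always true.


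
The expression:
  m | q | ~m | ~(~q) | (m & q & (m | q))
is always true.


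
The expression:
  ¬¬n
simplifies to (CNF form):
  n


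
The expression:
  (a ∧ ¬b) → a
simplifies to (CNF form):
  True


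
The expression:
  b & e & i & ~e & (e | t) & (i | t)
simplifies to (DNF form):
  False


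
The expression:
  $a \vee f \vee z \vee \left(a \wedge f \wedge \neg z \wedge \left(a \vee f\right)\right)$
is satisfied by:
  {a: True, z: True, f: True}
  {a: True, z: True, f: False}
  {a: True, f: True, z: False}
  {a: True, f: False, z: False}
  {z: True, f: True, a: False}
  {z: True, f: False, a: False}
  {f: True, z: False, a: False}


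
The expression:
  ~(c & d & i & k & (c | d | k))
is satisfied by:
  {k: False, i: False, d: False, c: False}
  {c: True, k: False, i: False, d: False}
  {d: True, k: False, i: False, c: False}
  {c: True, d: True, k: False, i: False}
  {i: True, c: False, k: False, d: False}
  {c: True, i: True, k: False, d: False}
  {d: True, i: True, c: False, k: False}
  {c: True, d: True, i: True, k: False}
  {k: True, d: False, i: False, c: False}
  {c: True, k: True, d: False, i: False}
  {d: True, k: True, c: False, i: False}
  {c: True, d: True, k: True, i: False}
  {i: True, k: True, d: False, c: False}
  {c: True, i: True, k: True, d: False}
  {d: True, i: True, k: True, c: False}


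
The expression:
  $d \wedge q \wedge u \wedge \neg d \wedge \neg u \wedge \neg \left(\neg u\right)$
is never true.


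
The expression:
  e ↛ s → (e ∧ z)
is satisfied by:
  {s: True, z: True, e: False}
  {s: True, e: False, z: False}
  {z: True, e: False, s: False}
  {z: False, e: False, s: False}
  {s: True, z: True, e: True}
  {s: True, e: True, z: False}
  {z: True, e: True, s: False}


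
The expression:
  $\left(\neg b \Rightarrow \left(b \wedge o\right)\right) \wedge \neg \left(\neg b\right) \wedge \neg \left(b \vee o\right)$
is never true.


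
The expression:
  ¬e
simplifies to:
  ¬e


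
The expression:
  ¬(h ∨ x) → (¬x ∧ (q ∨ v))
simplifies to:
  h ∨ q ∨ v ∨ x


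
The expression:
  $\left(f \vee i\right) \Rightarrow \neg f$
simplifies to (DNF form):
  $\neg f$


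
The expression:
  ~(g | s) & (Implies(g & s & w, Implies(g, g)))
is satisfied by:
  {g: False, s: False}


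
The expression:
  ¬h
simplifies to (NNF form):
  ¬h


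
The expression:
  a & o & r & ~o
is never true.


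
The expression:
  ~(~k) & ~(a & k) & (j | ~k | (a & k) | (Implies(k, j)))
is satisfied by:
  {j: True, k: True, a: False}


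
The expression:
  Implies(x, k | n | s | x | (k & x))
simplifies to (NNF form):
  True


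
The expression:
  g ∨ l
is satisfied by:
  {l: True, g: True}
  {l: True, g: False}
  {g: True, l: False}


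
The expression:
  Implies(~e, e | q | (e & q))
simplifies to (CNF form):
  e | q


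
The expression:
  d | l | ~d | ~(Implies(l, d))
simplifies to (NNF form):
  True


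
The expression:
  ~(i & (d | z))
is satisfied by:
  {d: False, i: False, z: False}
  {z: True, d: False, i: False}
  {d: True, z: False, i: False}
  {z: True, d: True, i: False}
  {i: True, z: False, d: False}


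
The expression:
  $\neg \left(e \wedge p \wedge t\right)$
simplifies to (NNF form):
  $\neg e \vee \neg p \vee \neg t$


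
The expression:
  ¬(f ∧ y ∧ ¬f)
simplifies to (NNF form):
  True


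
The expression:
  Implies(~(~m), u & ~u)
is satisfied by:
  {m: False}


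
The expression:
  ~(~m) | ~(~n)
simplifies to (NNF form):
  m | n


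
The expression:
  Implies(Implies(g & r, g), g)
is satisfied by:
  {g: True}


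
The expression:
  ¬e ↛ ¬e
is never true.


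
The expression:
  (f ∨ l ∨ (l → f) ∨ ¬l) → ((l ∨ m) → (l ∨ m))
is always true.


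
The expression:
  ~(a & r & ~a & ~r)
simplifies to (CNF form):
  True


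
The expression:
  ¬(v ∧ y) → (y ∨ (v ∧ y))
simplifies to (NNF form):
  y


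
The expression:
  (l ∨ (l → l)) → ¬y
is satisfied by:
  {y: False}


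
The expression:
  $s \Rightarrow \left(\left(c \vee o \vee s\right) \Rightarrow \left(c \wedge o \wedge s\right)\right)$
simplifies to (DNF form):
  $\left(c \wedge o\right) \vee \neg s$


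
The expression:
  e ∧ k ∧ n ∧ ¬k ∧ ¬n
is never true.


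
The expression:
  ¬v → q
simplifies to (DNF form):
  q ∨ v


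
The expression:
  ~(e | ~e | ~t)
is never true.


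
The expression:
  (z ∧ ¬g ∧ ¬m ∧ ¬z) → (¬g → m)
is always true.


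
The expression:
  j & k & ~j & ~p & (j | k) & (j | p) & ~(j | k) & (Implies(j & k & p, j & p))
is never true.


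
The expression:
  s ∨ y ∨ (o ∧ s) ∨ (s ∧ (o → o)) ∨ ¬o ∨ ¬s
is always true.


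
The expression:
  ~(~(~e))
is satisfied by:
  {e: False}


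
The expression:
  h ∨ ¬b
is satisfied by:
  {h: True, b: False}
  {b: False, h: False}
  {b: True, h: True}


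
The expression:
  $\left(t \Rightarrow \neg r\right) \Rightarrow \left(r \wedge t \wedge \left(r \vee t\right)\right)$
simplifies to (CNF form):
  $r \wedge t$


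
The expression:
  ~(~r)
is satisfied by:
  {r: True}


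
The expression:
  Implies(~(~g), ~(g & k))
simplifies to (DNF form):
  ~g | ~k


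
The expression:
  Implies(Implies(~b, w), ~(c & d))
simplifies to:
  ~c | ~d | (~b & ~w)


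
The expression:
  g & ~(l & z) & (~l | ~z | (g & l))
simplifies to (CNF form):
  g & (~l | ~z)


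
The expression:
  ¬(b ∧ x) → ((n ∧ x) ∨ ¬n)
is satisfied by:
  {x: True, n: False}
  {n: False, x: False}
  {n: True, x: True}


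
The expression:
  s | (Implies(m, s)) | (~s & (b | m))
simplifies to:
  True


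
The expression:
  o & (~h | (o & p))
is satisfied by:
  {p: True, o: True, h: False}
  {o: True, h: False, p: False}
  {p: True, h: True, o: True}


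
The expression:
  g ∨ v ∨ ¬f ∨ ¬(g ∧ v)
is always true.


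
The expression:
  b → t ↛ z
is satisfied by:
  {t: True, b: False, z: False}
  {t: False, b: False, z: False}
  {z: True, t: True, b: False}
  {z: True, t: False, b: False}
  {b: True, t: True, z: False}


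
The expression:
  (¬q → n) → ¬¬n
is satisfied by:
  {n: True, q: False}
  {q: False, n: False}
  {q: True, n: True}


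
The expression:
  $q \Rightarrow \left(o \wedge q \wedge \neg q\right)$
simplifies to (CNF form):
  $\neg q$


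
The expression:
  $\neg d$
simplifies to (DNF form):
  $\neg d$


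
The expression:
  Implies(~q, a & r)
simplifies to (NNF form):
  q | (a & r)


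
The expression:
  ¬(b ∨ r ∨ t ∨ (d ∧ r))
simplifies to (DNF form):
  ¬b ∧ ¬r ∧ ¬t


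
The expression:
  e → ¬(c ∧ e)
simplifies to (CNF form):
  ¬c ∨ ¬e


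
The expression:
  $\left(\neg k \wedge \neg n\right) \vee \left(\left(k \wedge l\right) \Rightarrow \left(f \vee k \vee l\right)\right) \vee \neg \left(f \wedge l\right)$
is always true.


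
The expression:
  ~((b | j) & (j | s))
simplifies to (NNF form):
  ~j & (~b | ~s)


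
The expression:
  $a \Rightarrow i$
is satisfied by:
  {i: True, a: False}
  {a: False, i: False}
  {a: True, i: True}


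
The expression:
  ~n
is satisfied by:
  {n: False}


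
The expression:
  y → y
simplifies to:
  True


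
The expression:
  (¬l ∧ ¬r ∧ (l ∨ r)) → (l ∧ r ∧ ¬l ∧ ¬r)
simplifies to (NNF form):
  True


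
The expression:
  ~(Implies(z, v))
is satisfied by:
  {z: True, v: False}


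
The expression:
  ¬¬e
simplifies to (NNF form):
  e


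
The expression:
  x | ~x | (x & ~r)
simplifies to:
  True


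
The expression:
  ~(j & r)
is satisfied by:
  {r: False, j: False}
  {j: True, r: False}
  {r: True, j: False}


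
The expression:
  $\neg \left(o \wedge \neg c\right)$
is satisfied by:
  {c: True, o: False}
  {o: False, c: False}
  {o: True, c: True}


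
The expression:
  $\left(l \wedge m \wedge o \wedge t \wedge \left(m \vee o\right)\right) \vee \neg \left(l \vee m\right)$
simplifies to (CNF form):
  $\left(l \vee \neg m\right) \wedge \left(m \vee \neg l\right) \wedge \left(o \vee \neg m\right) \wedge \left(t \vee \neg m\right)$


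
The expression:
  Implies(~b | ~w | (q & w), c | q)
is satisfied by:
  {q: True, c: True, w: True, b: True}
  {q: True, c: True, w: True, b: False}
  {q: True, c: True, b: True, w: False}
  {q: True, c: True, b: False, w: False}
  {q: True, w: True, b: True, c: False}
  {q: True, w: True, b: False, c: False}
  {q: True, w: False, b: True, c: False}
  {q: True, w: False, b: False, c: False}
  {c: True, w: True, b: True, q: False}
  {c: True, w: True, b: False, q: False}
  {c: True, b: True, w: False, q: False}
  {c: True, b: False, w: False, q: False}
  {w: True, b: True, c: False, q: False}


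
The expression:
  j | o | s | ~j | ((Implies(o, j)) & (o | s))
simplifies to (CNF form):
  True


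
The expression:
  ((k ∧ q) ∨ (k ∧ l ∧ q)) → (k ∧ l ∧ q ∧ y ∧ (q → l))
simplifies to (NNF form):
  (l ∧ y) ∨ ¬k ∨ ¬q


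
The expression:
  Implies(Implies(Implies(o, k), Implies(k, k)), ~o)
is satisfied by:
  {o: False}


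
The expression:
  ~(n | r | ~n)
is never true.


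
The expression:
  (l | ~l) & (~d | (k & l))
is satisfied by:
  {l: True, k: True, d: False}
  {l: True, k: False, d: False}
  {k: True, l: False, d: False}
  {l: False, k: False, d: False}
  {d: True, l: True, k: True}


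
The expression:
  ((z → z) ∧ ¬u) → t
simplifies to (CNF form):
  t ∨ u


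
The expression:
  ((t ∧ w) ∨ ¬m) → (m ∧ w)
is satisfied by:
  {m: True}


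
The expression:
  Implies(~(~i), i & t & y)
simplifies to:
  ~i | (t & y)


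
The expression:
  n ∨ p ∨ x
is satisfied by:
  {n: True, x: True, p: True}
  {n: True, x: True, p: False}
  {n: True, p: True, x: False}
  {n: True, p: False, x: False}
  {x: True, p: True, n: False}
  {x: True, p: False, n: False}
  {p: True, x: False, n: False}


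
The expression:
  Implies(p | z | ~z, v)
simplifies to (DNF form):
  v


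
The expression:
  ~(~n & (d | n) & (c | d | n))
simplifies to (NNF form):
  n | ~d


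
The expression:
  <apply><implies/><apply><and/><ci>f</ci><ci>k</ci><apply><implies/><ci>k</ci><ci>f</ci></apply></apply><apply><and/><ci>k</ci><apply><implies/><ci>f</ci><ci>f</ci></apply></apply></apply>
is always true.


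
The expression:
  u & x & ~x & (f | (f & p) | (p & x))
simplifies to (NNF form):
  False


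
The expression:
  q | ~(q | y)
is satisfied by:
  {q: True, y: False}
  {y: False, q: False}
  {y: True, q: True}


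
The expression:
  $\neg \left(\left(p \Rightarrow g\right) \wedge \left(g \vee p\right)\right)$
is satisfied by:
  {g: False}


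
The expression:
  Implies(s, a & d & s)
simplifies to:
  ~s | (a & d)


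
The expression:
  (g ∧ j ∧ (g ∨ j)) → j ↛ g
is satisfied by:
  {g: False, j: False}
  {j: True, g: False}
  {g: True, j: False}


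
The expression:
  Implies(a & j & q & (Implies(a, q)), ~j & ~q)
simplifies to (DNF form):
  ~a | ~j | ~q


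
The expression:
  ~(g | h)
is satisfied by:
  {g: False, h: False}


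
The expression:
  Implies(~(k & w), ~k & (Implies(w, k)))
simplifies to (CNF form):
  (k | ~k) & (k | ~w) & (w | ~k) & (w | ~w)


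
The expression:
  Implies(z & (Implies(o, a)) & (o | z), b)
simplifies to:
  b | ~z | (o & ~a)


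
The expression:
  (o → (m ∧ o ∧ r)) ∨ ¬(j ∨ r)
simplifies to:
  (m ∧ r) ∨ (¬j ∧ ¬r) ∨ ¬o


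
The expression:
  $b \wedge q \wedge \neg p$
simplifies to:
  $b \wedge q \wedge \neg p$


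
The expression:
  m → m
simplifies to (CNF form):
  True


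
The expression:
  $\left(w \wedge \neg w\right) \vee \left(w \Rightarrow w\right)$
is always true.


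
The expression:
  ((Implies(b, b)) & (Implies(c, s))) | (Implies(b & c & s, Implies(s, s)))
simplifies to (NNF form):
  True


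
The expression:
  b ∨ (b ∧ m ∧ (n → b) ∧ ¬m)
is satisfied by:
  {b: True}


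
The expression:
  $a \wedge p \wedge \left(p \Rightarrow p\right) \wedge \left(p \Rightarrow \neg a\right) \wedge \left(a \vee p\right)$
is never true.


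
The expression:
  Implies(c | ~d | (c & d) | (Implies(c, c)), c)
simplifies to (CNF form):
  c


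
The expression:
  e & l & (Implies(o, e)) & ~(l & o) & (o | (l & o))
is never true.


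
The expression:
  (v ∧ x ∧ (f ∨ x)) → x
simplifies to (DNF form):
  True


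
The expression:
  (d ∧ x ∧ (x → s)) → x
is always true.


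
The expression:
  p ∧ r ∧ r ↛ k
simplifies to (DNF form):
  p ∧ r ∧ ¬k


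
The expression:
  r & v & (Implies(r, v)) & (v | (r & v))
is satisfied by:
  {r: True, v: True}


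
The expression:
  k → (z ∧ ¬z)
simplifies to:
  ¬k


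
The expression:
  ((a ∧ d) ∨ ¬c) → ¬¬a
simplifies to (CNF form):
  a ∨ c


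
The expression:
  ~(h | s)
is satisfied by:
  {h: False, s: False}


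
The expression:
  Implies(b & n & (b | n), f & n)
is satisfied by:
  {f: True, n: False, b: False}
  {f: False, n: False, b: False}
  {b: True, f: True, n: False}
  {b: True, f: False, n: False}
  {n: True, f: True, b: False}
  {n: True, f: False, b: False}
  {n: True, b: True, f: True}


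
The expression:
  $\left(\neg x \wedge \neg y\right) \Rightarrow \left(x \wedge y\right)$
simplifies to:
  $x \vee y$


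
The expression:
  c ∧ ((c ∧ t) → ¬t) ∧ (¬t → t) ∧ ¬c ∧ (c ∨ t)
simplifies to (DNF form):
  False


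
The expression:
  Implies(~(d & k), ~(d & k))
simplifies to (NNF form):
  True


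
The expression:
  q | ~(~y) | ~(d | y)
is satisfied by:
  {y: True, q: True, d: False}
  {y: True, q: False, d: False}
  {q: True, y: False, d: False}
  {y: False, q: False, d: False}
  {y: True, d: True, q: True}
  {y: True, d: True, q: False}
  {d: True, q: True, y: False}


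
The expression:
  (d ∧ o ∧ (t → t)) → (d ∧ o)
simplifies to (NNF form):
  True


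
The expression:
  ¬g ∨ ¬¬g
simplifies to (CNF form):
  True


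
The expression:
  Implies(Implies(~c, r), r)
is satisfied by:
  {r: True, c: False}
  {c: False, r: False}
  {c: True, r: True}


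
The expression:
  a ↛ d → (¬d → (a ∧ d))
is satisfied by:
  {d: True, a: False}
  {a: False, d: False}
  {a: True, d: True}


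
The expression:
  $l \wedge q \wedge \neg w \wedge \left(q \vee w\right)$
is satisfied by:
  {q: True, l: True, w: False}


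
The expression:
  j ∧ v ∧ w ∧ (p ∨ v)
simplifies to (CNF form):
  j ∧ v ∧ w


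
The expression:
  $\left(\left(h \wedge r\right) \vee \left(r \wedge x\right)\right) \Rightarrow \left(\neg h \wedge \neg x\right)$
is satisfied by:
  {h: False, r: False, x: False}
  {x: True, h: False, r: False}
  {h: True, x: False, r: False}
  {x: True, h: True, r: False}
  {r: True, x: False, h: False}


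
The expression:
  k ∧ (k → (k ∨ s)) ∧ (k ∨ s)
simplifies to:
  k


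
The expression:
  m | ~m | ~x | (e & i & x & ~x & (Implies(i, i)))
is always true.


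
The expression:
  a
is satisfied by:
  {a: True}


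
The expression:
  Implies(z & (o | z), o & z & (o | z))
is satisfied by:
  {o: True, z: False}
  {z: False, o: False}
  {z: True, o: True}


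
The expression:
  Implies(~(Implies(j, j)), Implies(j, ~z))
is always true.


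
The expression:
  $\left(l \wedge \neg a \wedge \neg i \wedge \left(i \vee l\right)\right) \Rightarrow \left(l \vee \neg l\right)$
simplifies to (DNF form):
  $\text{True}$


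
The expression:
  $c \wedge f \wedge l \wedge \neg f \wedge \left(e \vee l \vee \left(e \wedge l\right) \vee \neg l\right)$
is never true.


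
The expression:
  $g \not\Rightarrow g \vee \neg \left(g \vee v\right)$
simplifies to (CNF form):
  $\neg g \wedge \neg v$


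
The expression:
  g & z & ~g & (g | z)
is never true.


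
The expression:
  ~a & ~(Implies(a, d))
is never true.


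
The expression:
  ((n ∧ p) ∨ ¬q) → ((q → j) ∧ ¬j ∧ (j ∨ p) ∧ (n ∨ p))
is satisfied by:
  {q: True, p: False, n: False, j: False}
  {j: True, q: True, p: False, n: False}
  {n: True, q: True, p: False, j: False}
  {j: True, n: True, q: True, p: False}
  {p: True, q: True, j: False, n: False}
  {j: True, p: True, q: True, n: False}
  {p: True, j: False, q: False, n: False}
  {n: True, p: True, j: False, q: False}


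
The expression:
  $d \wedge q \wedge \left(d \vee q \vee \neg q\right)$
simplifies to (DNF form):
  $d \wedge q$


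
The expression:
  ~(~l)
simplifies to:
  l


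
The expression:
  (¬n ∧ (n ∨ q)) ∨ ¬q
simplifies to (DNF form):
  ¬n ∨ ¬q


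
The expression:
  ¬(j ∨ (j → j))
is never true.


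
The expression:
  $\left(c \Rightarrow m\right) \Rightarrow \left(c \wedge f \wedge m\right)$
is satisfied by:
  {c: True, f: True, m: False}
  {c: True, f: False, m: False}
  {c: True, m: True, f: True}


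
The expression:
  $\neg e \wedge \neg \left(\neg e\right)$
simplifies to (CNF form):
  $\text{False}$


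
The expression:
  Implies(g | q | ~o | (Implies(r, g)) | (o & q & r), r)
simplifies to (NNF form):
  r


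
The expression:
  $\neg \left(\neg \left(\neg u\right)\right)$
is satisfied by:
  {u: False}


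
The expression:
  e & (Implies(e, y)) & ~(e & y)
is never true.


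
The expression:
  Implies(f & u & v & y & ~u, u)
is always true.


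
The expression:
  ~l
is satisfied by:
  {l: False}


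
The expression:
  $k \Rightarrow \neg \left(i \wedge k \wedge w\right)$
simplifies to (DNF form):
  $\neg i \vee \neg k \vee \neg w$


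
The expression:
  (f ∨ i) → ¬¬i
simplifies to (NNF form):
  i ∨ ¬f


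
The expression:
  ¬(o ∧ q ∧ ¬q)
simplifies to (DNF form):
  True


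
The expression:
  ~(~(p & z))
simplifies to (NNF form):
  p & z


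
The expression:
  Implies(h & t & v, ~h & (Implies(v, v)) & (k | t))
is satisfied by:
  {h: False, v: False, t: False}
  {t: True, h: False, v: False}
  {v: True, h: False, t: False}
  {t: True, v: True, h: False}
  {h: True, t: False, v: False}
  {t: True, h: True, v: False}
  {v: True, h: True, t: False}


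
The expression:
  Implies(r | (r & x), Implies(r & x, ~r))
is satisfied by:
  {x: False, r: False}
  {r: True, x: False}
  {x: True, r: False}


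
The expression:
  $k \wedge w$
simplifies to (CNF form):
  $k \wedge w$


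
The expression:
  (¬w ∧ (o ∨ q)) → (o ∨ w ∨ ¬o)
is always true.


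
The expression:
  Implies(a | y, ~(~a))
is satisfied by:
  {a: True, y: False}
  {y: False, a: False}
  {y: True, a: True}


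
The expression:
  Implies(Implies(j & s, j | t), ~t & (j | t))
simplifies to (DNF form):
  j & ~t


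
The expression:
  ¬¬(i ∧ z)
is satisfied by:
  {z: True, i: True}


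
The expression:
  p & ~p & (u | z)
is never true.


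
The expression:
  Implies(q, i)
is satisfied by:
  {i: True, q: False}
  {q: False, i: False}
  {q: True, i: True}


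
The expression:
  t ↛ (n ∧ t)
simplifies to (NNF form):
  t ∧ ¬n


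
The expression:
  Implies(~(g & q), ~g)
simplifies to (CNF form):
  q | ~g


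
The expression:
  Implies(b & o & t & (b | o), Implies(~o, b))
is always true.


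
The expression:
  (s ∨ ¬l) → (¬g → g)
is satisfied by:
  {l: True, g: True, s: False}
  {g: True, s: False, l: False}
  {l: True, g: True, s: True}
  {g: True, s: True, l: False}
  {l: True, s: False, g: False}


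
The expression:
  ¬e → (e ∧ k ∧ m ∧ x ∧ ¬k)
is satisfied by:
  {e: True}


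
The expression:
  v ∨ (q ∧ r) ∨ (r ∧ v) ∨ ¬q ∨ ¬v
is always true.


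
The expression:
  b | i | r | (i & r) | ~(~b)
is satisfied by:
  {i: True, b: True, r: True}
  {i: True, b: True, r: False}
  {i: True, r: True, b: False}
  {i: True, r: False, b: False}
  {b: True, r: True, i: False}
  {b: True, r: False, i: False}
  {r: True, b: False, i: False}


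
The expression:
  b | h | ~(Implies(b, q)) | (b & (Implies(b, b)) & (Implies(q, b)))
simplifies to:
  b | h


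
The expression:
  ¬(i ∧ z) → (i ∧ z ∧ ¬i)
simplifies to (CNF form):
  i ∧ z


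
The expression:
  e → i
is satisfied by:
  {i: True, e: False}
  {e: False, i: False}
  {e: True, i: True}


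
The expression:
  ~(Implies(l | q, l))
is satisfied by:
  {q: True, l: False}


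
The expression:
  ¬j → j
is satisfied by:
  {j: True}


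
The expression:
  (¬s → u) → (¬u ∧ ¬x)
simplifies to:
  ¬u ∧ (¬s ∨ ¬x)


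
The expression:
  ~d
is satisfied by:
  {d: False}


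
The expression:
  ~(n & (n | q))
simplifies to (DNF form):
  ~n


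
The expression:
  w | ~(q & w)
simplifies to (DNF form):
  True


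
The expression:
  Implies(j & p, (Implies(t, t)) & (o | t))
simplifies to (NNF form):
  o | t | ~j | ~p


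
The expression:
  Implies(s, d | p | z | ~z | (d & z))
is always true.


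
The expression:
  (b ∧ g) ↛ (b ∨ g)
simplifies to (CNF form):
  False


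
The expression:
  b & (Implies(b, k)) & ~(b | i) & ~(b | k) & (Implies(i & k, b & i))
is never true.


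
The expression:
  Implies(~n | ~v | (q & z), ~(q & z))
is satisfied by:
  {q: False, z: False}
  {z: True, q: False}
  {q: True, z: False}


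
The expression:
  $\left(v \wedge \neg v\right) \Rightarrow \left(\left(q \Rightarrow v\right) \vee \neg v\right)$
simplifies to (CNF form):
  $\text{True}$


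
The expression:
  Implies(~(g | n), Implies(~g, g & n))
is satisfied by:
  {n: True, g: True}
  {n: True, g: False}
  {g: True, n: False}


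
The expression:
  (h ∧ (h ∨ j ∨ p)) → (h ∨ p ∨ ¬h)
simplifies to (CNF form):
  True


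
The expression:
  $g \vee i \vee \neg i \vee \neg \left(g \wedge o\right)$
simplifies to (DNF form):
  $\text{True}$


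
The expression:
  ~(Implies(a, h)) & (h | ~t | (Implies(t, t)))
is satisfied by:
  {a: True, h: False}


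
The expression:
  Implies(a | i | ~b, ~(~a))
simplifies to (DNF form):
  a | (b & ~i)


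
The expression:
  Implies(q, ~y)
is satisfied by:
  {q: False, y: False}
  {y: True, q: False}
  {q: True, y: False}


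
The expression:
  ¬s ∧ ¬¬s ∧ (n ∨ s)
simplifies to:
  False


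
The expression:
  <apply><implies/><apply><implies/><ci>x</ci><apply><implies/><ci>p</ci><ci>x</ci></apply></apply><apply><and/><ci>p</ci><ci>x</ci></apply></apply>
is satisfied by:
  {p: True, x: True}


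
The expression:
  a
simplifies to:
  a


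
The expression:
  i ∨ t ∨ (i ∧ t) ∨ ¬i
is always true.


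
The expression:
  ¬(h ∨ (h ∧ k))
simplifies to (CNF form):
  ¬h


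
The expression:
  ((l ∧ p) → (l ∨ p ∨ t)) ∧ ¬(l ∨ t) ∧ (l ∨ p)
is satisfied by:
  {p: True, l: False, t: False}


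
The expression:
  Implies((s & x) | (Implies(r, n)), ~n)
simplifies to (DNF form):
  ~n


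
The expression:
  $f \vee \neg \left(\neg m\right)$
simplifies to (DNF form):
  $f \vee m$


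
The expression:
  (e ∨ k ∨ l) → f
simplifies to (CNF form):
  (f ∨ ¬e) ∧ (f ∨ ¬k) ∧ (f ∨ ¬l)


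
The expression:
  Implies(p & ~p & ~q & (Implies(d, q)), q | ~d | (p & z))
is always true.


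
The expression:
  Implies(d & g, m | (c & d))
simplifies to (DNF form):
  c | m | ~d | ~g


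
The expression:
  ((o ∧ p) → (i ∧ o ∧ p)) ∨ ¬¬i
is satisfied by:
  {i: True, p: False, o: False}
  {p: False, o: False, i: False}
  {i: True, o: True, p: False}
  {o: True, p: False, i: False}
  {i: True, p: True, o: False}
  {p: True, i: False, o: False}
  {i: True, o: True, p: True}


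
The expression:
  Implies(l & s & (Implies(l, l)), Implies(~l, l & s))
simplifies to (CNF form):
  True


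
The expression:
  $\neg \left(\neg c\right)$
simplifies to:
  $c$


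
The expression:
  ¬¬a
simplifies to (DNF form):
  a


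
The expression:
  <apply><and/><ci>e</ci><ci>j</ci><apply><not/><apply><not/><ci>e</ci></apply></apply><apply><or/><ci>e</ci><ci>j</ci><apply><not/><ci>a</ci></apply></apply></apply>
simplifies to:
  <apply><and/><ci>e</ci><ci>j</ci></apply>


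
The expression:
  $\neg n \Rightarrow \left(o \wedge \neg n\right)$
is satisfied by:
  {n: True, o: True}
  {n: True, o: False}
  {o: True, n: False}


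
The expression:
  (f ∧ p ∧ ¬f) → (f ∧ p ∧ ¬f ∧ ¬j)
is always true.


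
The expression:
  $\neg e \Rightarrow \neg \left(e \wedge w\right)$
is always true.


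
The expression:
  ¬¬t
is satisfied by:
  {t: True}


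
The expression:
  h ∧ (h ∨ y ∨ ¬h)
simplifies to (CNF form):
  h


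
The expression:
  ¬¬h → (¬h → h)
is always true.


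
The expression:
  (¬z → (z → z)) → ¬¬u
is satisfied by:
  {u: True}


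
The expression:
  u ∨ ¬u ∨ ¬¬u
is always true.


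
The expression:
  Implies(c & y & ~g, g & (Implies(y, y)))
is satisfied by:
  {g: True, c: False, y: False}
  {c: False, y: False, g: False}
  {y: True, g: True, c: False}
  {y: True, c: False, g: False}
  {g: True, c: True, y: False}
  {c: True, g: False, y: False}
  {y: True, c: True, g: True}


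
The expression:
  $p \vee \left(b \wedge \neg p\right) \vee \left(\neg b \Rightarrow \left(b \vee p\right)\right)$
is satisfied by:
  {b: True, p: True}
  {b: True, p: False}
  {p: True, b: False}


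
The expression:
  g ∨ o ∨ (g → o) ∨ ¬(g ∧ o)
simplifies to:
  True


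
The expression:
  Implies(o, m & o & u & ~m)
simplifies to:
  ~o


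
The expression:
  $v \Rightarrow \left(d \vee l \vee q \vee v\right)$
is always true.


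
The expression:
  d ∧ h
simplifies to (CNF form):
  d ∧ h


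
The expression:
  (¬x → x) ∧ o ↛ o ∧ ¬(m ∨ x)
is never true.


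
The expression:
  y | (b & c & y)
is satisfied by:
  {y: True}


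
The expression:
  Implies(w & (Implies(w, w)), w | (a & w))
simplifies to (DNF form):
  True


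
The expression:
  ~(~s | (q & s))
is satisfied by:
  {s: True, q: False}


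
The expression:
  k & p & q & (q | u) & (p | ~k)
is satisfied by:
  {p: True, q: True, k: True}


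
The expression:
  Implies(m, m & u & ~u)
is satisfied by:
  {m: False}


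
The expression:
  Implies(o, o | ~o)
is always true.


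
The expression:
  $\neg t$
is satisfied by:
  {t: False}


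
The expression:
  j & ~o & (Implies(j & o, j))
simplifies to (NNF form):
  j & ~o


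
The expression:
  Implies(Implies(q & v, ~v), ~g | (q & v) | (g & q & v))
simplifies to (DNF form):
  ~g | (q & v)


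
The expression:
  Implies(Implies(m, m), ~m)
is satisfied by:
  {m: False}


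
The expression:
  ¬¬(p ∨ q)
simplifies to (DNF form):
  p ∨ q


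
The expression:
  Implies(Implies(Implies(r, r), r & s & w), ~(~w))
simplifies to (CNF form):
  True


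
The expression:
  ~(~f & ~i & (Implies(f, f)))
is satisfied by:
  {i: True, f: True}
  {i: True, f: False}
  {f: True, i: False}


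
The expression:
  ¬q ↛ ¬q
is never true.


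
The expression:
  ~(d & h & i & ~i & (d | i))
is always true.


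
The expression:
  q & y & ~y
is never true.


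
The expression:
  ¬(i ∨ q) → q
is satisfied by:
  {i: True, q: True}
  {i: True, q: False}
  {q: True, i: False}


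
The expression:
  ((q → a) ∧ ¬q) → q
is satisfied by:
  {q: True}


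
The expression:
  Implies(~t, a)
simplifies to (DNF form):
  a | t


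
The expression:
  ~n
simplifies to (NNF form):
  ~n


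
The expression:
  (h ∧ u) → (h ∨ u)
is always true.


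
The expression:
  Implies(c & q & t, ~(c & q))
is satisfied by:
  {c: False, t: False, q: False}
  {q: True, c: False, t: False}
  {t: True, c: False, q: False}
  {q: True, t: True, c: False}
  {c: True, q: False, t: False}
  {q: True, c: True, t: False}
  {t: True, c: True, q: False}


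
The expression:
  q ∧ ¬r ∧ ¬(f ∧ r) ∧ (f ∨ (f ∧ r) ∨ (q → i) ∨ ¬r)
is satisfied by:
  {q: True, r: False}


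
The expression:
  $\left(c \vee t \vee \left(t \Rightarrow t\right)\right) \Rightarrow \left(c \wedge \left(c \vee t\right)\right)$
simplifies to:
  $c$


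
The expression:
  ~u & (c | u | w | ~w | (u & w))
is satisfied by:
  {u: False}


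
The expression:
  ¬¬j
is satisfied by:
  {j: True}


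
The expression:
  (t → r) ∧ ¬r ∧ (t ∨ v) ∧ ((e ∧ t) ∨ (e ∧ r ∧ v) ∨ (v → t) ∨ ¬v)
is never true.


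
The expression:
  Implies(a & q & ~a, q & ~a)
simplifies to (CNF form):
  True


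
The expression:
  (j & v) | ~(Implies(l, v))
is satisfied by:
  {j: True, l: True, v: False}
  {l: True, v: False, j: False}
  {v: True, j: True, l: True}
  {v: True, j: True, l: False}


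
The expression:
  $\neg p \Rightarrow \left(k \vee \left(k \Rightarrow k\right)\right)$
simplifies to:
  $\text{True}$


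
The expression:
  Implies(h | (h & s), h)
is always true.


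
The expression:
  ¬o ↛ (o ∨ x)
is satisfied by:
  {x: False, o: False}


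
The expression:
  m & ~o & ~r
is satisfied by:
  {m: True, o: False, r: False}


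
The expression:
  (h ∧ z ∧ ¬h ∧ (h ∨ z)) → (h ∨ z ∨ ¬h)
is always true.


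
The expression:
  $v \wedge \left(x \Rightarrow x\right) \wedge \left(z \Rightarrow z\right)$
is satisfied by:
  {v: True}


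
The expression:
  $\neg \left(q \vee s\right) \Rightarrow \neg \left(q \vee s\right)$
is always true.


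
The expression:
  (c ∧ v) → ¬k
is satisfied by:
  {k: False, c: False, v: False}
  {v: True, k: False, c: False}
  {c: True, k: False, v: False}
  {v: True, c: True, k: False}
  {k: True, v: False, c: False}
  {v: True, k: True, c: False}
  {c: True, k: True, v: False}


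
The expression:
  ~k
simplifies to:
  ~k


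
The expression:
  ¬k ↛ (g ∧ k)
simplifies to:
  ¬k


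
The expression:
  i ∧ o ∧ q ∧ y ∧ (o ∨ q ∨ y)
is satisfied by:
  {i: True, o: True, y: True, q: True}


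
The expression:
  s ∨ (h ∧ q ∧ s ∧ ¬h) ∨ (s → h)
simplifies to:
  True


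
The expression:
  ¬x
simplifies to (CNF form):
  ¬x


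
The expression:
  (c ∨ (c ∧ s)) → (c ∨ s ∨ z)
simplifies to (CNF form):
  True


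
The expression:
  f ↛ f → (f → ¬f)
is always true.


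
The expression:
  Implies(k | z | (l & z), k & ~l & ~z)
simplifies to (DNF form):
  (~k & ~z) | (~l & ~z)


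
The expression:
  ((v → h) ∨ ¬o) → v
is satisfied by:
  {v: True}


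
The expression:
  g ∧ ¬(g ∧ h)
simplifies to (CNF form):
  g ∧ ¬h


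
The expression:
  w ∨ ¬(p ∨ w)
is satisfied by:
  {w: True, p: False}
  {p: False, w: False}
  {p: True, w: True}


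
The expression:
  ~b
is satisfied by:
  {b: False}


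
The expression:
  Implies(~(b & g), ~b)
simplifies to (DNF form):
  g | ~b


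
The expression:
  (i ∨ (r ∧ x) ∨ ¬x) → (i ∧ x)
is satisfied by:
  {i: True, x: True, r: False}
  {x: True, r: False, i: False}
  {i: True, r: True, x: True}


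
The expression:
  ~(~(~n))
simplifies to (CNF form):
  ~n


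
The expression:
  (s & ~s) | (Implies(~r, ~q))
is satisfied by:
  {r: True, q: False}
  {q: False, r: False}
  {q: True, r: True}


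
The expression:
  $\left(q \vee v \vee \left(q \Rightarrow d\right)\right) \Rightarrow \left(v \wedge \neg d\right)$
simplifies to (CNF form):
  $v \wedge \neg d$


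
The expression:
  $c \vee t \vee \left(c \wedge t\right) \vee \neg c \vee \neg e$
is always true.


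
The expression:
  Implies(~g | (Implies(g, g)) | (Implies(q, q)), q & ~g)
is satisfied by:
  {q: True, g: False}


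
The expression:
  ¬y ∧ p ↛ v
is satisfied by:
  {p: True, v: False, y: False}


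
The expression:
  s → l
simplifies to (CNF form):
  l ∨ ¬s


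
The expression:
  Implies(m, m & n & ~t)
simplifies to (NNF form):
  ~m | (n & ~t)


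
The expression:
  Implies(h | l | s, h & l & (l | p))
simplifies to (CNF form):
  (h | ~l) & (h | ~s) & (l | ~h)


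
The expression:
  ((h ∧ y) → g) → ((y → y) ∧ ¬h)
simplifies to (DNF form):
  (y ∧ ¬g) ∨ ¬h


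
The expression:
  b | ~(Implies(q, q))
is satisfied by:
  {b: True}


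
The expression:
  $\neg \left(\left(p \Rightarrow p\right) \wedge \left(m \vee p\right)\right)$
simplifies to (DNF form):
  $\neg m \wedge \neg p$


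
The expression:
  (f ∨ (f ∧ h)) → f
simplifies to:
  True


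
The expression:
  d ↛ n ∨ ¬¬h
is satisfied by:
  {d: True, h: True, n: False}
  {h: True, n: False, d: False}
  {d: True, h: True, n: True}
  {h: True, n: True, d: False}
  {d: True, n: False, h: False}


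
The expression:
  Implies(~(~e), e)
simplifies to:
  True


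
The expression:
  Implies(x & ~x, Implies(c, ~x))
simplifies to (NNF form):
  True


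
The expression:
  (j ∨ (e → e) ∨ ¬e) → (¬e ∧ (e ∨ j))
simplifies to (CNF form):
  j ∧ ¬e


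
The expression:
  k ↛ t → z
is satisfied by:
  {t: True, z: True, k: False}
  {t: True, k: False, z: False}
  {z: True, k: False, t: False}
  {z: False, k: False, t: False}
  {t: True, z: True, k: True}
  {t: True, k: True, z: False}
  {z: True, k: True, t: False}


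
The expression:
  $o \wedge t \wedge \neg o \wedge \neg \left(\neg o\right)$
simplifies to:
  $\text{False}$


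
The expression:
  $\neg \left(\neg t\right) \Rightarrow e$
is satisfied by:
  {e: True, t: False}
  {t: False, e: False}
  {t: True, e: True}


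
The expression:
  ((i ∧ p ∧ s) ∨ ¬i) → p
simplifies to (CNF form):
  i ∨ p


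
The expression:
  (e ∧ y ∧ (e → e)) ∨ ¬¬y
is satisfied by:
  {y: True}


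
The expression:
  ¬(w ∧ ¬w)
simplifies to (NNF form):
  True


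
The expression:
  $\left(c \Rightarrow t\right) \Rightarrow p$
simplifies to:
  $p \vee \left(c \wedge \neg t\right)$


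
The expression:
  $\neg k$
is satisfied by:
  {k: False}


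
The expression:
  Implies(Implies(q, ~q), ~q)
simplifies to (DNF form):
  True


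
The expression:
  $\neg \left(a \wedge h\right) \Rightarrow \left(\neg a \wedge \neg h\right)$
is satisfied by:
  {h: False, a: False}
  {a: True, h: True}


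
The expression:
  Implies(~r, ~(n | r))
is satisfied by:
  {r: True, n: False}
  {n: False, r: False}
  {n: True, r: True}


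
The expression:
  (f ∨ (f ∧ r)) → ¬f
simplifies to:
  ¬f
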